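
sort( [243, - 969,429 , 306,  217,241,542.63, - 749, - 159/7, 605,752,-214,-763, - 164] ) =[  -  969,-763,-749,  -  214, - 164, - 159/7,217,  241, 243,306,429  ,  542.63,605,752 ] 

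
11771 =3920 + 7851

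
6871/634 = 10 + 531/634 =10.84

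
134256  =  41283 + 92973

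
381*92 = 35052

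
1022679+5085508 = 6108187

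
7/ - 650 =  - 7/650  =  - 0.01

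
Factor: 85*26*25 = 2^1*5^3*13^1*17^1 = 55250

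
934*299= 279266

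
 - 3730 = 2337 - 6067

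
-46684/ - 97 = 481+27/97 = 481.28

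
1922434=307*6262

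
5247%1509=720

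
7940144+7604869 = 15545013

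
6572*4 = 26288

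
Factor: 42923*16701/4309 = 716857023/4309 = 3^1*19^1*31^(  -  1)*139^(  -  1)*293^1*42923^1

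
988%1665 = 988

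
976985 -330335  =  646650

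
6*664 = 3984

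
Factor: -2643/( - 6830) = 2^(- 1 ) * 3^1 * 5^(  -  1)*683^( - 1) * 881^1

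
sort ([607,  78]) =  [ 78, 607 ] 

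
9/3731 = 9/3731 = 0.00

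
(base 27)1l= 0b110000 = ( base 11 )44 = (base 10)48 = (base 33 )1f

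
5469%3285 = 2184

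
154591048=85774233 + 68816815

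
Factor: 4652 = 2^2*1163^1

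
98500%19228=2360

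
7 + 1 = 8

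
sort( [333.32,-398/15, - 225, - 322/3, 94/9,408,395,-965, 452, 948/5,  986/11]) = [ - 965, - 225, - 322/3  , - 398/15, 94/9, 986/11, 948/5, 333.32, 395, 408,452 ] 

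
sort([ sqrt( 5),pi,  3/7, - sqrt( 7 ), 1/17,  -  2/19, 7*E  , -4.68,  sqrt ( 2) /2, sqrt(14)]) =[ - 4.68, - sqrt(7 ), -2/19, 1/17, 3/7,sqrt(2 ) /2,  sqrt(5 ),pi, sqrt( 14 ),  7*E] 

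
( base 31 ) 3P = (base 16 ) 76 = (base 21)5d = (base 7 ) 226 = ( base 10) 118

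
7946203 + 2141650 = 10087853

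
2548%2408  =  140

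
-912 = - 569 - 343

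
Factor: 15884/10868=13^( - 1)*19^1 = 19/13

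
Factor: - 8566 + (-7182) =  - 15748 =- 2^2*31^1 * 127^1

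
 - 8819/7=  - 1260 + 1/7= - 1259.86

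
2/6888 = 1/3444 = 0.00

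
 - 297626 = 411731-709357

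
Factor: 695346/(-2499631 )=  - 2^1*3^1*115891^1*2499631^( - 1) 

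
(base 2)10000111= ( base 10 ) 135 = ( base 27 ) 50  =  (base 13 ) a5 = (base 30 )4f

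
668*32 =21376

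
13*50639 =658307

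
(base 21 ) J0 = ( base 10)399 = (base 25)FO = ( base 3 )112210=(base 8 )617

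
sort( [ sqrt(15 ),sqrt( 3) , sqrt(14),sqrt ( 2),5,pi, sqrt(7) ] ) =[sqrt( 2), sqrt ( 3), sqrt( 7), pi,sqrt( 14),sqrt(15),5] 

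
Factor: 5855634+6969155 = 12824789^1 = 12824789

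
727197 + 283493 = 1010690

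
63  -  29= 34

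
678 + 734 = 1412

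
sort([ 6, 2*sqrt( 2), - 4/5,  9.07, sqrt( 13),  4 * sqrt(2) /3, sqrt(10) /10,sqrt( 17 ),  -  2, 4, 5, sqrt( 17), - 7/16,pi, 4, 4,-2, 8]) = [ - 2,-2, - 4/5, - 7/16,sqrt(10)/10, 4*sqrt ( 2)/3, 2*sqrt( 2),pi,sqrt(13), 4 , 4,4, sqrt(17 ),sqrt( 17), 5,6,8,9.07]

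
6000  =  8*750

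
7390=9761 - 2371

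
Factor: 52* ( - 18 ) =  - 2^3*3^2 *13^1 = - 936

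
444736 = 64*6949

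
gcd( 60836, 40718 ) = 2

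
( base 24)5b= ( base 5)1011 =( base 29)4F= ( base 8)203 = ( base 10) 131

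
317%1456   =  317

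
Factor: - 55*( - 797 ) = 43835 = 5^1*11^1*797^1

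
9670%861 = 199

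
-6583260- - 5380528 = -1202732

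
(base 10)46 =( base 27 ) 1j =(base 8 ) 56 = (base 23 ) 20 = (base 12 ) 3A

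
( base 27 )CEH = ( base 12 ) 535b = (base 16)23b7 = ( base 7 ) 35441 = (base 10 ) 9143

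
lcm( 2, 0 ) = 0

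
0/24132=0=0.00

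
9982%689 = 336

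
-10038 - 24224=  - 34262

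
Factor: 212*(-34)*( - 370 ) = 2^4*5^1*17^1*37^1*53^1 =2666960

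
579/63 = 193/21 = 9.19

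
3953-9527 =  - 5574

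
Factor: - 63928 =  - 2^3*61^1 * 131^1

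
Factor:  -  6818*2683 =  -2^1*7^1*487^1*2683^1 = - 18292694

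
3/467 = 3/467 = 0.01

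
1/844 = 1/844 = 0.00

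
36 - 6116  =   - 6080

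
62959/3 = 62959/3=20986.33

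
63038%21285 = 20468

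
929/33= 929/33= 28.15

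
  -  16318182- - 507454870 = 491136688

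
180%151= 29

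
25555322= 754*33893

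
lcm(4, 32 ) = 32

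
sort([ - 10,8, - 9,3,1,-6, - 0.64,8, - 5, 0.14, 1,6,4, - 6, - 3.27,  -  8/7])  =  [-10, - 9, - 6, -6, - 5, - 3.27,- 8/7, - 0.64,0.14 , 1,1, 3,4, 6 , 8,8 ] 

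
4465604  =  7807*572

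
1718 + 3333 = 5051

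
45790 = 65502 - 19712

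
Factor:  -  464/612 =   -  116/153 = -  2^2 *3^(-2 )*17^(-1) * 29^1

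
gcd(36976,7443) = 1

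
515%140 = 95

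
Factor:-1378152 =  - 2^3*3^2*19141^1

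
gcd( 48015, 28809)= 9603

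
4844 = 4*1211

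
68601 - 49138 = 19463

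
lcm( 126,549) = 7686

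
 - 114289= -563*203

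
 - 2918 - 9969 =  - 12887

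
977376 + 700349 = 1677725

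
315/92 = 315/92 = 3.42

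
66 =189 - 123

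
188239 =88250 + 99989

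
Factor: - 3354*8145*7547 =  - 2^1*3^3 * 5^1*13^1*43^1*181^1*7547^1 = - 206171436510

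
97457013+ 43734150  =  141191163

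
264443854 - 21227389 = 243216465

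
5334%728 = 238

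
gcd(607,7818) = 1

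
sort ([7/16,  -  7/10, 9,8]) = [ - 7/10,7/16, 8, 9]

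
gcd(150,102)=6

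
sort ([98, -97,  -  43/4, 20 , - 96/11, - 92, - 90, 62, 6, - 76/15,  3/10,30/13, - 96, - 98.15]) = [ - 98.15, - 97, - 96,-92, - 90,-43/4, - 96/11,-76/15, 3/10 , 30/13, 6,  20, 62,  98 ] 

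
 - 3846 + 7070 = 3224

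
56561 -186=56375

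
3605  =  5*721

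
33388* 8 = 267104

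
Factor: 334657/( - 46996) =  - 883/124 = - 2^( - 2 ) * 31^( - 1)*883^1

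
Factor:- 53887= - 53887^1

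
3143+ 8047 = 11190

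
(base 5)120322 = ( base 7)16003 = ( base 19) c6g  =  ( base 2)1000101101110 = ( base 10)4462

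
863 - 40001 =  - 39138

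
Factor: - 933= - 3^1 * 311^1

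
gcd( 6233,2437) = 1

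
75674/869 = 75674/869 = 87.08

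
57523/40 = 57523/40 = 1438.08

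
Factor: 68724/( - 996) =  - 3^1*23^1 = - 69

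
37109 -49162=  -  12053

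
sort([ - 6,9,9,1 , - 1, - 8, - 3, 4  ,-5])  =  [ - 8, - 6, - 5, - 3, - 1,1, 4,9,  9 ]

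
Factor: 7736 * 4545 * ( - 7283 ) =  - 2^3*3^2* 5^1*101^1*967^1*7283^1 = - 256071153960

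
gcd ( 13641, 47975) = 1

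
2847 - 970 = 1877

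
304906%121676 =61554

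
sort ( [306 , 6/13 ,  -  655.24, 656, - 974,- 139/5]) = [-974, - 655.24, - 139/5,6/13,306,656] 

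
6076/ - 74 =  - 83 + 33/37  =  - 82.11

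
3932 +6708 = 10640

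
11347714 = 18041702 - 6693988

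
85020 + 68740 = 153760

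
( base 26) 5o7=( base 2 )111110101011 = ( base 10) 4011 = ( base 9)5446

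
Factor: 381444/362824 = 717/682 = 2^( - 1 )  *3^1 * 11^( - 1 ) *31^( - 1 )*239^1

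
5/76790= 1/15358=0.00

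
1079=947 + 132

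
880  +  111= 991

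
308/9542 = 154/4771 = 0.03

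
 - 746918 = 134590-881508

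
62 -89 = -27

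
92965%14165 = 7975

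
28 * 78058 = 2185624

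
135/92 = 135/92= 1.47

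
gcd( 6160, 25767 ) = 7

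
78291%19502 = 283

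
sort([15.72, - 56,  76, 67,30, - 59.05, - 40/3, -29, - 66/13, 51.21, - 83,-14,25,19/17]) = [-83 ,- 59.05, - 56, - 29, - 14, - 40/3,-66/13 , 19/17,  15.72, 25,30,51.21,67,76 ] 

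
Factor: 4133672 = 2^3*516709^1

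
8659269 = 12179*711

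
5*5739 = 28695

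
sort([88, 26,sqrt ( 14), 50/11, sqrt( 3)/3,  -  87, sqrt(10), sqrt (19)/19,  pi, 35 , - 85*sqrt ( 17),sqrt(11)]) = [ - 85*sqrt(17), - 87, sqrt (19 ) /19, sqrt(3)/3,pi,sqrt ( 10 ),  sqrt( 11 ),sqrt(14),50/11, 26, 35, 88] 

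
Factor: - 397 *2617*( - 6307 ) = 7^1*17^1*53^1 * 397^1*2617^1 = 6552651343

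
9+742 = 751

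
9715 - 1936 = 7779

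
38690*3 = 116070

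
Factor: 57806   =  2^1*7^1*4129^1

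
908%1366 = 908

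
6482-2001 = 4481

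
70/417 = 70/417 = 0.17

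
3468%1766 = 1702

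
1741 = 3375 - 1634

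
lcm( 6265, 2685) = 18795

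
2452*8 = 19616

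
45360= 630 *72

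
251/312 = 251/312 = 0.80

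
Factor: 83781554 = 2^1*79^1*577^1*919^1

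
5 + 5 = 10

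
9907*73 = 723211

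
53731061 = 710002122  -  656271061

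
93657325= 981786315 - 888128990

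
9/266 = 9/266= 0.03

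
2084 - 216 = 1868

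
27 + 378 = 405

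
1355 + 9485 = 10840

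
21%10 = 1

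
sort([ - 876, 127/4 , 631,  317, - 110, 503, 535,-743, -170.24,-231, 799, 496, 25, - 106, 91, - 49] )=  [  -  876, - 743, - 231, - 170.24, - 110, - 106, - 49,25, 127/4,91, 317, 496, 503,  535,  631, 799 ]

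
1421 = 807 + 614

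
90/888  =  15/148  =  0.10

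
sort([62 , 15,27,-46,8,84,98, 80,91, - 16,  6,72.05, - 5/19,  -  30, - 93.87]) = [-93.87 , - 46 , - 30, - 16,  -  5/19 , 6,8, 15  ,  27,62, 72.05, 80, 84,  91,98]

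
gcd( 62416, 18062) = 2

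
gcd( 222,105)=3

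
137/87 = 137/87 = 1.57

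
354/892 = 177/446 = 0.40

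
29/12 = 2  +  5/12  =  2.42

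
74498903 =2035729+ 72463174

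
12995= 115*113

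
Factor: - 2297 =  - 2297^1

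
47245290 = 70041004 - 22795714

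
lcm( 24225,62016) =1550400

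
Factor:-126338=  - 2^1*181^1* 349^1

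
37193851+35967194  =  73161045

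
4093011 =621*6591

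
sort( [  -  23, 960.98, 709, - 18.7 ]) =[-23, - 18.7 , 709, 960.98] 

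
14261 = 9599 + 4662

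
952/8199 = 952/8199 = 0.12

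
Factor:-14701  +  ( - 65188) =-79889  =  - 79889^1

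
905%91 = 86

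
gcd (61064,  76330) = 15266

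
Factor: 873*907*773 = 3^2*97^1*773^1 * 907^1 = 612069903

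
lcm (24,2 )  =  24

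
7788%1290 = 48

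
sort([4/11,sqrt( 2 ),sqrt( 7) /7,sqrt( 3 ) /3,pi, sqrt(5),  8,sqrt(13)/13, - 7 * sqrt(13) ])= [-7 * sqrt ( 13), sqrt (13 ) /13, 4/11, sqrt( 7) /7,sqrt ( 3 ) /3, sqrt(2)  ,  sqrt( 5),pi,8]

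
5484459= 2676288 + 2808171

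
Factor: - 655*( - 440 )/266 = 2^2*5^2*7^(-1)*11^1 *19^ (-1 )*131^1 = 144100/133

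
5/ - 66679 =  - 5/66679 = - 0.00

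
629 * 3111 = 1956819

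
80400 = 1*80400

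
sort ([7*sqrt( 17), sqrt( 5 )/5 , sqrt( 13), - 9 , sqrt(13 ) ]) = [ -9,sqrt ( 5)/5, sqrt( 13), sqrt( 13), 7*sqrt ( 17) ]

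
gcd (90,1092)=6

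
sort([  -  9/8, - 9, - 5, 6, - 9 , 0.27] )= [ -9, - 9, - 5 , - 9/8, 0.27, 6 ]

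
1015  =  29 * 35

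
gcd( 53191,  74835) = 1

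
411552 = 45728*9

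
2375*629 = 1493875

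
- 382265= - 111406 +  - 270859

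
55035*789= 43422615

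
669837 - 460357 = 209480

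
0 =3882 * 0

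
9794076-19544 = 9774532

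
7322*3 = 21966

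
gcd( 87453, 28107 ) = 27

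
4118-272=3846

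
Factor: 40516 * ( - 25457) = -1031415812= -2^2 * 7^1*1447^1 *25457^1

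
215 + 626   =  841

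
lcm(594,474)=46926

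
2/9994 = 1/4997 =0.00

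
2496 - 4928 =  - 2432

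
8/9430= 4/4715= 0.00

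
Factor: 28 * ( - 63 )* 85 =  - 149940 = - 2^2 * 3^2*5^1* 7^2 * 17^1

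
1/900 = 1/900 = 0.00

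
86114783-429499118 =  -343384335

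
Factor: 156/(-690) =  - 2^1 *5^( - 1)*13^1*23^( - 1)= - 26/115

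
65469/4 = 65469/4 = 16367.25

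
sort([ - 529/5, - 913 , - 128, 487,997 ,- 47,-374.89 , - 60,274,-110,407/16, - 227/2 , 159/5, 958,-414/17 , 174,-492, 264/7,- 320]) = [ - 913, -492, - 374.89,-320  ,-128, - 227/2,- 110, - 529/5, - 60,- 47, - 414/17, 407/16, 159/5,264/7, 174, 274, 487 , 958, 997]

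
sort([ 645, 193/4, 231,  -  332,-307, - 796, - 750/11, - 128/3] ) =[-796, - 332, - 307,-750/11, - 128/3,193/4,231, 645 ] 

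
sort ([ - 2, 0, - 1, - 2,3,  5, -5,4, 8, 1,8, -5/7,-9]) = [ - 9, - 5,  -  2, -2,-1, - 5/7,0,1, 3,  4, 5,8,8 ] 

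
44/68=11/17 = 0.65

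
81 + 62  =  143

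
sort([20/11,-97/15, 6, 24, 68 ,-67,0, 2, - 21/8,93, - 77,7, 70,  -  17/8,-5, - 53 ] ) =[ - 77,-67, - 53,-97/15,-5, - 21/8, - 17/8, 0,  20/11, 2, 6, 7,24, 68,70,93]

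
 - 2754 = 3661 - 6415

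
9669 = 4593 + 5076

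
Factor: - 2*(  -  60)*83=2^3*3^1*5^1*83^1= 9960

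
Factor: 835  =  5^1*167^1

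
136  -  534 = -398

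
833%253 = 74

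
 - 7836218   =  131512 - 7967730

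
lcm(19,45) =855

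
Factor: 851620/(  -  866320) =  - 2^( - 2)*11^1*13^( - 1)*17^( - 1 )*79^1 = - 869/884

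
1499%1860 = 1499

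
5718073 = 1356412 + 4361661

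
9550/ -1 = - 9550 + 0/1=   - 9550.00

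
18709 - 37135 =-18426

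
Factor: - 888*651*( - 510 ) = 294824880 = 2^4*3^3*5^1*7^1*17^1*31^1*37^1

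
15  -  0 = 15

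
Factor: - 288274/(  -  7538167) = 41182/1076881 = 2^1*13^( - 1)*59^1*349^1*82837^( - 1)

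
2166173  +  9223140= 11389313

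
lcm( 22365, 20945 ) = 1319535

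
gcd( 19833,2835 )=3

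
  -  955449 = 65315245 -66270694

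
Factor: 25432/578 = 44 =2^2*11^1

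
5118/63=1706/21  =  81.24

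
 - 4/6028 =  - 1/1507 = - 0.00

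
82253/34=82253/34 = 2419.21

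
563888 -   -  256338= 820226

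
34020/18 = 1890 = 1890.00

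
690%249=192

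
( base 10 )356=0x164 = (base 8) 544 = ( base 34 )AG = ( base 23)FB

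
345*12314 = 4248330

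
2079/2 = 2079/2 = 1039.50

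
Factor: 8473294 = 2^1 * 101^1*41947^1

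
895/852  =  895/852  =  1.05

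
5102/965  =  5 + 277/965=5.29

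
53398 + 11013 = 64411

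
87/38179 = 87/38179 = 0.00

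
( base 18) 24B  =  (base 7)2063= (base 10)731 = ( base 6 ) 3215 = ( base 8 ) 1333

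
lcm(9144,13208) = 118872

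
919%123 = 58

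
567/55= 10 + 17/55 = 10.31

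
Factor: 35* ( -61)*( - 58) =2^1*5^1*7^1*29^1*61^1 =123830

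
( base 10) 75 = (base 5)300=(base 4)1023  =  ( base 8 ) 113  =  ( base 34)27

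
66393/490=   66393/490 = 135.50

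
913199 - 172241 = 740958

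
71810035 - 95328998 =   -  23518963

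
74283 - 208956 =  - 134673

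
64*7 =448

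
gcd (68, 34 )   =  34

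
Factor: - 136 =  - 2^3  *  17^1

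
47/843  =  47/843 = 0.06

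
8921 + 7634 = 16555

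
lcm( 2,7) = 14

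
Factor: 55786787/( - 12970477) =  - 7^1*13^ (-1)*37^1 * 43^ (-1)*23203^( - 1)*215393^1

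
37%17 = 3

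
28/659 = 28/659 = 0.04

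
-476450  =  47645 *( - 10)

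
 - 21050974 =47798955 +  - 68849929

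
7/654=7/654 = 0.01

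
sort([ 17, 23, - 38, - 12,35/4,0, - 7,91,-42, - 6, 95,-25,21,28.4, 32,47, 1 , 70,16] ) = [  -  42, -38,  -  25,  -  12, - 7,-6, 0, 1,35/4, 16  ,  17,  21, 23,28.4 , 32, 47, 70,91,95] 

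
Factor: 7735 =5^1*7^1*13^1*17^1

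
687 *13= 8931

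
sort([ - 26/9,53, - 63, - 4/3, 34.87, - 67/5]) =[ - 63, - 67/5,-26/9, - 4/3, 34.87 , 53] 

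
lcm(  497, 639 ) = 4473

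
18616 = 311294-292678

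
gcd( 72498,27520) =86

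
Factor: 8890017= 3^1*2963339^1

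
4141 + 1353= 5494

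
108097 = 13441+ 94656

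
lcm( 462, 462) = 462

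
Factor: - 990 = -2^1*3^2*5^1*11^1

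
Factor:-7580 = -2^2*5^1*379^1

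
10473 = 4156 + 6317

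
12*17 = 204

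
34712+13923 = 48635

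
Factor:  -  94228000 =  - 2^5*  5^3*23557^1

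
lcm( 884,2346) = 60996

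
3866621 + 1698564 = 5565185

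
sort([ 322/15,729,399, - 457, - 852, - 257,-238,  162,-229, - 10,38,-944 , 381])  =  [-944, - 852, - 457, - 257,-238, -229,-10,322/15,38,162,381, 399, 729 ]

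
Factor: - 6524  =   - 2^2*7^1*233^1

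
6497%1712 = 1361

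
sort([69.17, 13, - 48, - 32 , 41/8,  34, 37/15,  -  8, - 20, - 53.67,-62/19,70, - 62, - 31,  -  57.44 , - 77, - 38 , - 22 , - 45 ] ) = [ - 77, - 62, - 57.44 , - 53.67, - 48, - 45, - 38,-32, - 31, - 22, - 20, - 8, - 62/19,  37/15,  41/8, 13,  34, 69.17 , 70 ] 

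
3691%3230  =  461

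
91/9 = 10 + 1/9=10.11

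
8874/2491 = 8874/2491 = 3.56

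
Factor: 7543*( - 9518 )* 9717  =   - 2^1*3^1*19^1 * 41^1*79^1*397^1*4759^1 = - 697624960458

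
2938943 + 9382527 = 12321470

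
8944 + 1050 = 9994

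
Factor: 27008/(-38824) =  - 16/23 = - 2^4 *23^( - 1 )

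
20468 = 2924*7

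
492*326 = 160392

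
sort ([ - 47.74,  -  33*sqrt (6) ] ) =[ - 33*sqrt(6 ), - 47.74 ] 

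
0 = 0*197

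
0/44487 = 0  =  0.00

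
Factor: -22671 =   -  3^2* 11^1*229^1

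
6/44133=2/14711 = 0.00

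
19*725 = 13775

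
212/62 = 106/31 = 3.42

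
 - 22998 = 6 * ( - 3833 ) 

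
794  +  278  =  1072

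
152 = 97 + 55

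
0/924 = 0 =0.00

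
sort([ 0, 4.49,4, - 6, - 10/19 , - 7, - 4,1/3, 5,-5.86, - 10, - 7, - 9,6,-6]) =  [ - 10, - 9, - 7, - 7,-6, - 6, - 5.86, - 4, - 10/19,0,  1/3,4,4.49, 5 , 6 ] 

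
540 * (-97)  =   -52380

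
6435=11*585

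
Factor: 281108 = 2^2 * 31^1 * 2267^1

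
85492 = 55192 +30300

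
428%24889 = 428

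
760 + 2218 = 2978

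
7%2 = 1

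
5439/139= 5439/139= 39.13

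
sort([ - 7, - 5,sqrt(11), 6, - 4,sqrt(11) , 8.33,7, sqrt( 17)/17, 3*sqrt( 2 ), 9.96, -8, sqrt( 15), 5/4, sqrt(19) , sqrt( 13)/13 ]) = [ - 8,-7, - 5, - 4,sqrt(17 )/17 , sqrt (13 )/13, 5/4,sqrt( 11),sqrt ( 11),sqrt( 15 ), 3*sqrt(2) , sqrt(19), 6,7, 8.33 , 9.96]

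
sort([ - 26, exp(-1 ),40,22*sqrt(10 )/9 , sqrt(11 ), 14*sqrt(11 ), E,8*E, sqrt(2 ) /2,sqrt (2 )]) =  [ - 26,exp( - 1), sqrt(2)/2, sqrt(2),  E,sqrt( 11 ), 22*sqrt(10 )/9,8 * E, 40,14*sqrt(11)]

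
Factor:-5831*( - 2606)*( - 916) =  - 2^3 * 7^3 *17^1*229^1*1303^1 = -13919156776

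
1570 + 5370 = 6940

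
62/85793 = 62/85793 = 0.00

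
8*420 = 3360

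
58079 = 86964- 28885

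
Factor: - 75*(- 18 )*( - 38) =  - 2^2*3^3*5^2* 19^1 = - 51300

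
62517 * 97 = 6064149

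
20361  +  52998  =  73359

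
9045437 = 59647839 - 50602402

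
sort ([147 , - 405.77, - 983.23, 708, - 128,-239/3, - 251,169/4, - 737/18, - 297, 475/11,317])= [ - 983.23,-405.77, - 297, - 251,-128, - 239/3, - 737/18, 169/4, 475/11, 147,317, 708]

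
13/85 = 13/85 = 0.15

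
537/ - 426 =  - 2 + 105/142 = - 1.26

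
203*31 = 6293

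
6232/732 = 8 + 94/183 = 8.51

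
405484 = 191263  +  214221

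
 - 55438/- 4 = 27719/2 = 13859.50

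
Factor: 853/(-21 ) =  - 3^(-1 )*7^( - 1)*853^1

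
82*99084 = 8124888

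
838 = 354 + 484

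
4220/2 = 2110 = 2110.00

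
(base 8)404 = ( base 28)98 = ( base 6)1112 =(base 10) 260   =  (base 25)AA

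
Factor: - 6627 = - 3^1*47^2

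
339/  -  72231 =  - 1 + 23964/24077 = -0.00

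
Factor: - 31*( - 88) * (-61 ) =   -  2^3 * 11^1 * 31^1*61^1=   - 166408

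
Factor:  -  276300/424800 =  - 307/472 = - 2^( - 3)*  59^( - 1)*307^1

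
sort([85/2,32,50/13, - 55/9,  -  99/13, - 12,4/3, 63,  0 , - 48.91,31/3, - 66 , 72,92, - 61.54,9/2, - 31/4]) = [ -66,- 61.54, - 48.91 , - 12, -31/4, - 99/13, - 55/9,0,4/3, 50/13,9/2,31/3,32,85/2,63,72,92]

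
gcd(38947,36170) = 1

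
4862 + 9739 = 14601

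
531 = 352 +179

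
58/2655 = 58/2655=0.02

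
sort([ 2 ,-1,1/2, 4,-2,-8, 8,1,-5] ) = [  -  8, - 5,  -  2, - 1, 1/2, 1, 2,  4,8 ]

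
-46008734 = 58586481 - 104595215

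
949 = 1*949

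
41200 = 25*1648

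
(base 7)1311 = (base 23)LF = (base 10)498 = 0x1f2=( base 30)gi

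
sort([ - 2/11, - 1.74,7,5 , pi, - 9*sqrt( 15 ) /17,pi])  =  [  -  9*sqrt( 15 )/17, - 1.74, - 2/11 , pi , pi,5, 7 ] 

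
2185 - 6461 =-4276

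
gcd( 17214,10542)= 6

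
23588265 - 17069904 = 6518361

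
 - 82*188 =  - 15416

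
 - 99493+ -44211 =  - 143704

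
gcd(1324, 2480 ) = 4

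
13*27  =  351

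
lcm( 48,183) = 2928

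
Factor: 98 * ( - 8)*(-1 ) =784 = 2^4*7^2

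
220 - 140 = 80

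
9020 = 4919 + 4101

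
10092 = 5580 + 4512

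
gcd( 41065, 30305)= 5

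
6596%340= 136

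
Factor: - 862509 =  - 3^1*287503^1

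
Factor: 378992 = 2^4*23687^1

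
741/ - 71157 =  - 1 + 23472/23719 = - 0.01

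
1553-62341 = -60788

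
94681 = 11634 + 83047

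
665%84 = 77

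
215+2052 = 2267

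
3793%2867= 926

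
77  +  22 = 99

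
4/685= 4/685 = 0.01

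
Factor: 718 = 2^1 *359^1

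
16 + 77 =93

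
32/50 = 16/25  =  0.64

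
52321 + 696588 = 748909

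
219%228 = 219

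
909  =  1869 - 960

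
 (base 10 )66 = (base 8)102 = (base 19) 39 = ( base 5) 231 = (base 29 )28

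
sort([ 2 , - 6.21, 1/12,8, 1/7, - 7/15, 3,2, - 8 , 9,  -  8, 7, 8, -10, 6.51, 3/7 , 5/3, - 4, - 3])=[  -  10, - 8 , - 8 , -6.21, - 4 , - 3,-7/15, 1/12, 1/7,3/7,5/3, 2,  2,3, 6.51,7,8,8, 9 ]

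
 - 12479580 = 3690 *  (  -  3382)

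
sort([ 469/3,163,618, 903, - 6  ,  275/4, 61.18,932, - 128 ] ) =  [  -  128, - 6, 61.18, 275/4,469/3,163,618, 903,932]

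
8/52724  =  2/13181 = 0.00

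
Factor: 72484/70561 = 2^2*41^( - 1 )*1721^( - 1 )*18121^1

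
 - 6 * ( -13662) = 81972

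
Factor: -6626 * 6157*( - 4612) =2^3 * 47^1*131^1*1153^1*3313^1 = 188152452584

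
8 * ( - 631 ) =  - 5048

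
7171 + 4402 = 11573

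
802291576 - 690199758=112091818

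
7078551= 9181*771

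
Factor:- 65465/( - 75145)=13093/15029 = 7^(  -  1 )*19^( - 1)*113^( - 1 )*13093^1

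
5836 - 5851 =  - 15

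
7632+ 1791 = 9423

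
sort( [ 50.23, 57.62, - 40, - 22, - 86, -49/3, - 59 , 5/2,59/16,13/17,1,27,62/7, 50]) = [ - 86, - 59 , - 40, - 22, - 49/3,13/17,1,  5/2,59/16,62/7 , 27,50, 50.23,57.62]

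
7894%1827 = 586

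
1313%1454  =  1313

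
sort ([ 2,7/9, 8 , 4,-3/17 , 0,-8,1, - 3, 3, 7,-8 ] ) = [ -8, - 8, - 3, - 3/17, 0, 7/9 , 1, 2, 3, 4,7, 8 ] 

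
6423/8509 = 6423/8509 = 0.75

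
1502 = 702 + 800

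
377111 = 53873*7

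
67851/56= 1211 +5/8=1211.62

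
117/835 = 117/835 = 0.14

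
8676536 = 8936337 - 259801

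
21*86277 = 1811817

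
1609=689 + 920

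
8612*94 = 809528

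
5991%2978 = 35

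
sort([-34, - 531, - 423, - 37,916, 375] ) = [ - 531, - 423,-37,  -  34,  375,  916 ] 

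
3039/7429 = 3039/7429 = 0.41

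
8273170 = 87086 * 95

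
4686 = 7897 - 3211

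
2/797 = 2/797= 0.00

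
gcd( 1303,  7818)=1303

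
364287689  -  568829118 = - 204541429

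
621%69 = 0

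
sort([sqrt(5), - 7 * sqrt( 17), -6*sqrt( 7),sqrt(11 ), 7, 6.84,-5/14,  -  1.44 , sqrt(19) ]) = [ - 7*sqrt( 17), - 6*sqrt(7 ), - 1.44,-5/14,sqrt(5), sqrt ( 11 ), sqrt( 19),6.84, 7 ]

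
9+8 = 17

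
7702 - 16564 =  -8862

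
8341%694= 13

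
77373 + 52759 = 130132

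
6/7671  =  2/2557= 0.00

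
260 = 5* 52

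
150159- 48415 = 101744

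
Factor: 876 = 2^2*3^1*73^1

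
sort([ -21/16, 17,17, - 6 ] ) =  [ - 6,-21/16, 17,17 ] 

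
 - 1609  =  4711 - 6320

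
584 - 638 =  - 54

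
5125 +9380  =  14505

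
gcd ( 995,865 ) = 5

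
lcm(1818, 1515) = 9090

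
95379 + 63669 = 159048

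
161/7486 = 161/7486 = 0.02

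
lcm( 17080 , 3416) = 17080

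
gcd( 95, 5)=5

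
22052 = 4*5513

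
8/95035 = 8/95035 = 0.00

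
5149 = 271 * 19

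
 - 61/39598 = - 1+39537/39598=- 0.00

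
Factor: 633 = 3^1*211^1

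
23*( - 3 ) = -69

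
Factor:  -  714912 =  - 2^5*3^1*11^1* 677^1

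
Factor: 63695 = 5^1*12739^1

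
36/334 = 18/167=0.11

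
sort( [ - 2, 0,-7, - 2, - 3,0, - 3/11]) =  [ - 7,  -  3, - 2,  -  2, - 3/11,0,0] 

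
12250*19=232750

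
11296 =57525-46229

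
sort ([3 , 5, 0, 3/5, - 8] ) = [ -8 , 0,3/5, 3, 5]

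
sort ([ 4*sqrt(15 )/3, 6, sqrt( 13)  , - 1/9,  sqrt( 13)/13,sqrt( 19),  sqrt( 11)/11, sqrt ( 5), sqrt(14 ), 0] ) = [ - 1/9,  0 , sqrt( 13 )/13 , sqrt (11)/11 , sqrt( 5),  sqrt(13 ), sqrt( 14) , sqrt( 19), 4*sqrt ( 15)/3,6]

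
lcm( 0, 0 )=0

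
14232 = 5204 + 9028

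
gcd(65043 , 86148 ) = 9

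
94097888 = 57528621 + 36569267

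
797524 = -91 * ( - 8764) 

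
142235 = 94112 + 48123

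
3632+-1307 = 2325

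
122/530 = 61/265 = 0.23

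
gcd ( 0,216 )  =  216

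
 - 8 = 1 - 9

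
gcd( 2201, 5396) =71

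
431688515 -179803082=251885433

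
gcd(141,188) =47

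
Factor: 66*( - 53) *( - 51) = 178398 = 2^1 * 3^2*11^1 * 17^1 * 53^1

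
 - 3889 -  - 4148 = 259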